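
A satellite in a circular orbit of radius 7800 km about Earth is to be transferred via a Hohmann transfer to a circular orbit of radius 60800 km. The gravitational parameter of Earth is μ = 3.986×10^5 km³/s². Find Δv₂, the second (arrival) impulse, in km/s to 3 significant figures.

Transfer-ellipse semi-major axis a_t = (r₁ + r₂)/2 = (7800 + 60800)/2 = 34300 km.
On the circular orbit at r = 60800 km, v_c = √(μ/r) = 2.560 km/s.
Vis-viva on the transfer ellipse at r = 60800 km gives v_t = √[μ(2/r − 1/a_t)] = 1.221 km/s.
Δv₂ = |v_t − v_c| = |1.221 − 2.560| = 1.339 km/s.

Δv₂ = 1.34 km/s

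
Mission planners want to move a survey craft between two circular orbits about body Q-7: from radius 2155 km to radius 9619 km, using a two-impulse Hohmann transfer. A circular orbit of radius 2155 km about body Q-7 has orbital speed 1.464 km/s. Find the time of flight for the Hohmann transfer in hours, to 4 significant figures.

From the circular-orbit relation v² = μ/r at r = 2155 km: μ = v²r = (1.464)² × 2155 = 4618.80 km³/s².
The Hohmann ellipse has a_t = (r₁ + r₂)/2 = 5887 km.
Half the transfer-orbit period gives t = π√(a_t³/μ) = 20880 s.
Converting: 20880 s ÷ 3600 s/hour = 5.800 hours.

t = 5.800 hours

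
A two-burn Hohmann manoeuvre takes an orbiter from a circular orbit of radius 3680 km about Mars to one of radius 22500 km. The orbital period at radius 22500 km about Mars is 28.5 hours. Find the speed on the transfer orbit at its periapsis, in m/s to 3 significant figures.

From Kepler's third law T² = 4π²r³/μ at r = 22500 km, T = 28.5 hours = 28.5 × 3600 s = 1.026×10^5 s: μ = 4π²r³/T² = 42718.2 km³/s².
Semi-major axis of the transfer orbit: a_t = (3680 + 22500)/2 = 13090 km.
The periapsis of the transfer ellipse is at r = 3680 km.
Applying v² = μ(2/r − 1/a_t): v = 4.467 km/s.

v = 4470 m/s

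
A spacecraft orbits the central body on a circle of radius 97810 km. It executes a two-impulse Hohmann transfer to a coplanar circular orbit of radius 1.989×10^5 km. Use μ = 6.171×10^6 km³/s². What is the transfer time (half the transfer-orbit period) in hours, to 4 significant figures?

t = 20.07 hours

The Hohmann ellipse has a_t = (r₁ + r₂)/2 = 1.48355×10^5 km.
Half the transfer-orbit period gives t = π√(a_t³/μ) = 72260 s.
Converting: 72260 s ÷ 3600 s/hour = 20.07 hours.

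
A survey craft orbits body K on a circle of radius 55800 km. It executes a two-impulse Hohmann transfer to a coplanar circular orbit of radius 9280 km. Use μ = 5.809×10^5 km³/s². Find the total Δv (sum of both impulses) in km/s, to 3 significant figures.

Semi-major axis of the transfer orbit: a_t = (55800 + 9280)/2 = 32540 km.
Circular speed at r₁: v₁ = √(μ/r₁) = √(5.809×10^5/55800) = 3.2265 km/s.
Transfer-orbit speed at r₁ (vis-viva equation): v_a = √[μ(2/r₁ − 1/a_t)] = 1.7231 km/s.
First burn Δv₁ = |v_a − v₁| = 1.503 km/s.
At r₂, v₂ = √(μ/r₂) = 7.9118 km/s.
Transfer-orbit speed at r₂: v_p = √[μ(2/r₂ − 1/a_t)] = 10.361 km/s.
Second burn Δv₂ = |v₂ − v_p| = 2.449 km/s.
Δv = Δv₁ + Δv₂ = 1.503 + 2.449 = 3.952 km/s.

Δv = 3.95 km/s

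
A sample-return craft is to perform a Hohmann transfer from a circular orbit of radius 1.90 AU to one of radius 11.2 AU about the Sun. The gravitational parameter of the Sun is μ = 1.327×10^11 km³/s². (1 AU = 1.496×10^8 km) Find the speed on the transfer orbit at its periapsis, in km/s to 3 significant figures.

v = 28.3 km/s

In km: r₁ = 1.90 × 1.496×10^8 = 2.8424×10^8 km; r₂ = 11.2 × 1.496×10^8 = 1.67552×10^9 km.
The Hohmann ellipse has a_t = (r₁ + r₂)/2 = 9.7988×10^8 km.
The periapsis of the transfer ellipse is at r = 2.8424×10^8 km.
Vis-viva: v = √[μ(2/r − 1/a_t)] = √[1.327×10^11 × (2/2.8424×10^8 − 1/9.7988×10^8)] = 28.25 km/s.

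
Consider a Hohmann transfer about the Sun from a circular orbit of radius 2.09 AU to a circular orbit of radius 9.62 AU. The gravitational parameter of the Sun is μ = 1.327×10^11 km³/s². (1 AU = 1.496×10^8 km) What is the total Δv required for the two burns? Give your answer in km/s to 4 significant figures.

In km: r₁ = 2.09 × 1.496×10^8 = 3.12664×10^8 km; r₂ = 9.62 × 1.496×10^8 = 1.439152×10^9 km.
Semi-major axis of the transfer orbit: a_t = (3.12664×10^8 + 1.439152×10^9)/2 = 8.75908×10^8 km.
Circular speed at r₁: v₁ = √(μ/r₁) = √(1.327×10^11/3.12664×10^8) = 20.601 km/s.
On the transfer ellipse at r₁, vis-viva equation gives v_p = √[μ(2/r₁ − 1/a_t)] = 26.407 km/s.
First burn Δv₁ = |v_p − v₁| = 5.806 km/s.
Circular speed at r₂: v₂ = √(μ/r₂) = 9.602 km/s.
Transfer-orbit speed at r₂: v_a = √[μ(2/r₂ − 1/a_t)] = 5.737 km/s.
Second burn Δv₂ = |v₂ − v_a| = 3.865 km/s.
Total Δv = Δv₁ + Δv₂ = 9.671 km/s.

Δv = 9.671 km/s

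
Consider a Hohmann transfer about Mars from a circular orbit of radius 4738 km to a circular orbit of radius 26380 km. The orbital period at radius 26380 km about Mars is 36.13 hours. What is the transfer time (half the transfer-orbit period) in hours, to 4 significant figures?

t = 8.183 hours

From Kepler's third law T² = 4π²r³/μ at r = 26380 km, T = 36.13 hours = 36.13 × 3600 s = 1.30068×10^5 s: μ = 4π²r³/T² = 42839.4 km³/s².
Transfer-ellipse semi-major axis a_t = (r₁ + r₂)/2 = (4738 + 26380)/2 = 15559 km.
Half the transfer-orbit period gives t = π√(a_t³/μ) = 29460 s.
Converting: 29460 s ÷ 3600 s/hour = 8.183 hours.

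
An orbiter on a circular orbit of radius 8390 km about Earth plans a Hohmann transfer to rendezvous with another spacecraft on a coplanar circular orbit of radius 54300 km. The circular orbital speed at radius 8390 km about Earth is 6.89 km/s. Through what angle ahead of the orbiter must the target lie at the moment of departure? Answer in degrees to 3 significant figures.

From the circular-orbit relation v² = μ/r at r = 8390 km: μ = v²r = (6.89)² × 8390 = 3.98291×10^5 km³/s².
Transfer-ellipse semi-major axis a_t = (r₁ + r₂)/2 = (8390 + 54300)/2 = 31345 km.
Transfer time t = π√(a_t³/μ) = 27620 s.
Target angular speed ω₂ = √(μ/r₂³) = 4.988×10^-5 rad/s.
Angle swept by the target during transfer: ω₂·t = 1.378 rad = 78.95°.
Arrival is 180° from departure on the ellipse, so φ = 180° − 78.95° = 101°.

φ = 101°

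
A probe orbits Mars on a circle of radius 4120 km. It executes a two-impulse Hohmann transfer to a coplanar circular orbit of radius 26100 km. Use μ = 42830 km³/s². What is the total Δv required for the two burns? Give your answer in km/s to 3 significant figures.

Semi-major axis of the transfer orbit: a_t = (4120 + 26100)/2 = 15110 km.
At r₁ the circular-orbit speed is v₁ = √(μ/r₁) = 3.2242 km/s.
On the transfer ellipse at r₁, vis-viva equation gives v_p = √[μ(2/r₁ − 1/a_t)] = 4.2375 km/s.
First burn Δv₁ = |v_p − v₁| = 1.013 km/s.
At r₂, v₂ = √(μ/r₂) = 1.281 km/s.
Transfer-orbit speed at r₂: v_a = √[μ(2/r₂ − 1/a_t)] = 0.6689 km/s.
Second burn Δv₂ = |v₂ − v_a| = 0.6121 km/s.
Δv = Δv₁ + Δv₂ = 1.013 + 0.6121 = 1.625 km/s.

Δv = 1.63 km/s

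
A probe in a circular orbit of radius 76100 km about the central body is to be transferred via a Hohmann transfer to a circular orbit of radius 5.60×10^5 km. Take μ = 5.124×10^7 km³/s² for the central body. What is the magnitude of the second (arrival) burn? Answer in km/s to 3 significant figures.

Semi-major axis of the transfer orbit: a_t = (76100 + 5.600×10^5)/2 = 3.1805×10^5 km.
On the circular orbit at r = 5.600×10^5 km, v_c = √(μ/r) = 9.566 km/s.
Transfer-orbit speed at the same r (vis-viva, a = a_t): v_t = √[μ(2/r − 1/a_t)] = 4.679 km/s.
Δv₂ = |v_t − v_c| = |4.679 − 9.566| = 4.887 km/s.

Δv₂ = 4.89 km/s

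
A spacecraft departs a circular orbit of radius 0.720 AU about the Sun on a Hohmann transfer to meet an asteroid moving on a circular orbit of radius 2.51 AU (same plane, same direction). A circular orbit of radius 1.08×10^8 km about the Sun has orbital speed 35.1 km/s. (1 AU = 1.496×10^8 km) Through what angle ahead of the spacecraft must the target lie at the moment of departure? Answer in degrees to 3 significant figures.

φ = 87.1°

From the circular-orbit relation v² = μ/r at r = 1.08×10^8 km: μ = v²r = (35.1)² × 1.08×10^8 = 1.33057×10^11 km³/s².
In km: r₁ = 0.720 × 1.496×10^8 = 1.07712×10^8 km; r₂ = 2.51 × 1.496×10^8 = 3.75496×10^8 km.
The Hohmann ellipse has a_t = (r₁ + r₂)/2 = 2.41604×10^8 km.
Transfer time t = π√(a_t³/μ) = 3.23435×10^7 s.
Target angular speed ω₂ = √(μ/r₂³) = 5.01315×10^-8 rad/s.
Angle swept by the target during transfer: ω₂·t = 1.6214 rad = 92.90°.
The spacecraft traverses 180° on the transfer ellipse, so the target must lead by 180° − 92.90° = 87.1°.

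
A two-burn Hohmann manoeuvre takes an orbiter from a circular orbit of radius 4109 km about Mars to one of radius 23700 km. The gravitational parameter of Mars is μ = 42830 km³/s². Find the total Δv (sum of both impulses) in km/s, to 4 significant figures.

Δv = 1.600 km/s

Semi-major axis of the transfer orbit: a_t = (4109 + 23700)/2 = 13904.5 km.
At r₁ the circular-orbit speed is v₁ = √(μ/r₁) = 3.2285 km/s.
Transfer-orbit speed at r₁ (v² = μ(2/r − 1/a)): v_p = √[μ(2/r₁ − 1/a_t)] = 4.2150 km/s.
First burn Δv₁ = |v_p − v₁| = 0.9865 km/s.
At r₂, v₂ = √(μ/r₂) = 1.3443 km/s.
Transfer-orbit speed at r₂: v_a = √[μ(2/r₂ − 1/a_t)] = 0.73079 km/s.
Second burn Δv₂ = |v₂ − v_a| = 0.6135 km/s.
Δv = Δv₁ + Δv₂ = 0.9865 + 0.6135 = 1.600 km/s.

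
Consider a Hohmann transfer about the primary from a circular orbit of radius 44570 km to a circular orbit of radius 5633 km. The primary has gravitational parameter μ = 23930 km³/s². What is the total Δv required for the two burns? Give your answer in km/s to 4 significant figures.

The Hohmann ellipse has a_t = (r₁ + r₂)/2 = 25101.5 km.
At r₁ the circular-orbit speed is v₁ = √(μ/r₁) = 0.7327 km/s.
Transfer-orbit speed at r₁ (vis-viva): v_a = √[μ(2/r₁ − 1/a_t)] = 0.3471 km/s.
First burn Δv₁ = |v_a − v₁| = 0.3856 km/s.
Circular speed at r₂: v₂ = √(μ/r₂) = 2.061111 km/s.
Transfer-orbit speed at r₂: v_p = √[μ(2/r₂ − 1/a_t)] = 2.746458 km/s.
Second burn Δv₂ = |v₂ − v_p| = 0.6853 km/s.
Δv = Δv₁ + Δv₂ = 0.3856 + 0.6853 = 1.071 km/s.

Δv = 1.071 km/s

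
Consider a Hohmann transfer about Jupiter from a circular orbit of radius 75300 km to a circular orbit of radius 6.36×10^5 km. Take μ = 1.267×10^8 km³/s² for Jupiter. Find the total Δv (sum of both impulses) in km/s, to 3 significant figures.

Δv = 21.5 km/s

The Hohmann ellipse has a_t = (r₁ + r₂)/2 = 3.5565×10^5 km.
At r₁ the circular-orbit speed is v₁ = √(μ/r₁) = 41.02 km/s.
Transfer-orbit speed at r₁ (v² = μ(2/r − 1/a)): v_p = √[μ(2/r₁ − 1/a_t)] = 54.85 km/s.
First burn Δv₁ = |v_p − v₁| = 13.83 km/s.
At r₂, v₂ = √(μ/r₂) = 14.1143 km/s.
Transfer-orbit speed at r₂: v_a = √[μ(2/r₂ − 1/a_t)] = 6.49450 km/s.
Second burn Δv₂ = |v₂ − v_a| = 7.620 km/s.
Total Δv = Δv₁ + Δv₂ = 21.45 km/s.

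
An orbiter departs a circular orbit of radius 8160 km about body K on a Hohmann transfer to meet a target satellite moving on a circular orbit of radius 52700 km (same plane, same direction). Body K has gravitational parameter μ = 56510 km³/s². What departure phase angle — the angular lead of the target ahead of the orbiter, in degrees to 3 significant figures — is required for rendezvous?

The Hohmann ellipse has a_t = (r₁ + r₂)/2 = 30430 km.
Transfer time t = π√(a_t³/μ) = 70150 s.
Target angular speed ω₂ = √(μ/r₂³) = 1.965×10^-5 rad/s.
Angle swept by the target during transfer: ω₂·t = 1.3784 rad = 78.98°.
The orbiter traverses 180° on the transfer ellipse, so the target must lead by 180° − 78.98° = 101°.

φ = 101°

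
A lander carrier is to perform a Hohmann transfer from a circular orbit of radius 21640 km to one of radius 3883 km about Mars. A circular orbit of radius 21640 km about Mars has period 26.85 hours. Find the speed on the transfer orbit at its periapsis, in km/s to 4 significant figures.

v = 4.324 km/s

From Kepler's third law T² = 4π²r³/μ at r = 21640 km, T = 26.85 hours = 26.85 × 3600 s = 96660 s: μ = 4π²r³/T² = 42819.1 km³/s².
Transfer-ellipse semi-major axis a_t = (r₁ + r₂)/2 = (21640 + 3883)/2 = 12761.5 km.
The periapsis of the transfer ellipse is at r = 3883 km.
From the vis-viva equation, v = √[μ(2/r − 1/a_t)] = 4.324 km/s.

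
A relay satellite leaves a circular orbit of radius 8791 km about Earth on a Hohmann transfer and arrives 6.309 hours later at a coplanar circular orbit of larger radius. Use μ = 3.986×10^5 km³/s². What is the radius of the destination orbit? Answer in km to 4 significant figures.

r₂ = 46240 km

Transfer time t = 6.309 hours = 22712.4 s, and t = π√(a_t³/μ).
So a_t = (μ t²/π²)^(1/3) = (3.986×10^5 × (22712.4)² / π²)^(1/3) = 27516 km.
Since a_t = (r₁ + r₂)/2, r₂ = 2a_t − r₁ = 2×27516 − 8791 = 46241 km.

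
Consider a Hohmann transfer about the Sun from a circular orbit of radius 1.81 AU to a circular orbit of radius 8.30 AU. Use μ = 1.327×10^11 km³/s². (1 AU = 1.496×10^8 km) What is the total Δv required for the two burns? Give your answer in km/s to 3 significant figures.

In km: r₁ = 1.81 × 1.496×10^8 = 2.70776×10^8 km; r₂ = 8.30 × 1.496×10^8 = 1.24168×10^9 km.
Semi-major axis of the transfer orbit: a_t = (2.70776×10^8 + 1.24168×10^9)/2 = 7.56228×10^8 km.
Circular speed at r₁: v₁ = √(μ/r₁) = √(1.327×10^11/2.70776×10^8) = 22.138 km/s.
On the transfer ellipse at r₁, vis-viva gives v_p = √[μ(2/r₁ − 1/a_t)] = 28.367 km/s.
First burn Δv₁ = |v_p − v₁| = 6.229 km/s.
At r₂, v₂ = √(μ/r₂) = 10.338 km/s.
Transfer-orbit speed at r₂: v_a = √[μ(2/r₂ − 1/a_t)] = 6.1860 km/s.
Second burn Δv₂ = |v₂ − v_a| = 4.152 km/s.
Δv = Δv₁ + Δv₂ = 6.229 + 4.152 = 10.38 km/s.

Δv = 10.4 km/s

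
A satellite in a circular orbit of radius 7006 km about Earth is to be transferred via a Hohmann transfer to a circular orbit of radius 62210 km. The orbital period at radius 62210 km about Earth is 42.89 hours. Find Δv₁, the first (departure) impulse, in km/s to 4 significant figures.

Δv₁ = 2.570 km/s

From Kepler's third law T² = 4π²r³/μ at r = 62210 km, T = 42.89 hours = 42.89 × 3600 s = 1.54404×10^5 s: μ = 4π²r³/T² = 3.98679×10^5 km³/s².
Transfer-ellipse semi-major axis a_t = (r₁ + r₂)/2 = (7006 + 62210)/2 = 34608 km.
Circular speed at r = 7006 km: v_c = √(μ/r) = 7.5436 km/s.
Transfer-orbit speed at the same r (vis-viva, a = a_t): v_t = √[μ(2/r − 1/a_t)] = 10.114 km/s.
Δv₁ = |v_t − v_c| = |10.114 − 7.5436| = 2.570 km/s.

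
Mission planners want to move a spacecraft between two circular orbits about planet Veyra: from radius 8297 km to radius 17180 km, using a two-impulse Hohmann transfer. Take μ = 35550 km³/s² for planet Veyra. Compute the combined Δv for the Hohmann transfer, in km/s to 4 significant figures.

Δv = 0.6115 km/s

Transfer-ellipse semi-major axis a_t = (r₁ + r₂)/2 = (8297 + 17180)/2 = 12738.5 km.
At r₁ the circular-orbit speed is v₁ = √(μ/r₁) = 2.06995 km/s.
Transfer-orbit speed at r₁ (v² = μ(2/r − 1/a)): v_p = √[μ(2/r₁ − 1/a_t)] = 2.40387 km/s.
First burn Δv₁ = |v_p − v₁| = 0.3339 km/s.
At r₂, v₂ = √(μ/r₂) = 1.4385 km/s.
Transfer-orbit speed at r₂: v_a = √[μ(2/r₂ − 1/a_t)] = 1.1609 km/s.
Second burn Δv₂ = |v₂ − v_a| = 0.2776 km/s.
Δv = Δv₁ + Δv₂ = 0.3339 + 0.2776 = 0.6115 km/s.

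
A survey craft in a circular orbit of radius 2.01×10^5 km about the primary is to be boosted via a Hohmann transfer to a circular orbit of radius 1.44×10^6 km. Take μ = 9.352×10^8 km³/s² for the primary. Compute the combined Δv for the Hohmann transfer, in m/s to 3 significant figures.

Transfer-ellipse semi-major axis a_t = (r₁ + r₂)/2 = (2.010×10^5 + 1.440×10^6)/2 = 8.205×10^5 km.
Circular speed at r₁: v₁ = √(μ/r₁) = √(9.352×10^8/2.010×10^5) = 68.21 km/s.
Transfer-orbit speed at r₁ (vis-viva equation): v_p = √[μ(2/r₁ − 1/a_t)] = 90.36 km/s.
First burn Δv₁ = |v_p − v₁| = 22.15 km/s.
At r₂, v₂ = √(μ/r₂) = 25.48 km/s.
Transfer-orbit speed at r₂: v_a = √[μ(2/r₂ − 1/a_t)] = 12.61 km/s.
Second burn Δv₂ = |v₂ − v_a| = 12.87 km/s.
Δv = Δv₁ + Δv₂ = 22.15 + 12.87 = 35.02 km/s.

Δv = 35000 m/s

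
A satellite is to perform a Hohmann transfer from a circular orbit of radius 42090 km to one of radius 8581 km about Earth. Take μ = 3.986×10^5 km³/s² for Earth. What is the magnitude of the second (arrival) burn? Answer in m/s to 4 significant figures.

Transfer-ellipse semi-major axis a_t = (r₁ + r₂)/2 = (42090 + 8581)/2 = 25335.5 km.
Circular speed at r = 8581 km: v_c = √(μ/r) = 6.816 km/s.
Transfer-orbit speed at the same r (vis-viva, a = a_t): v_t = √[μ(2/r − 1/a_t)] = 8.785 km/s.
Δv₂ = |v_t − v_c| = |8.785 − 6.816| = 1.969 km/s.

Δv₂ = 1969 m/s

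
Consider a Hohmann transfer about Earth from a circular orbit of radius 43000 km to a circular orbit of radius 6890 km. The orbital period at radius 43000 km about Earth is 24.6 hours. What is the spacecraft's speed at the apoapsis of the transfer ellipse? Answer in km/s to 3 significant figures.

v = 1.60 km/s

From Kepler's third law T² = 4π²r³/μ at r = 43000 km, T = 24.6 hours = 24.6 × 3600 s = 88560 s: μ = 4π²r³/T² = 4.00212×10^5 km³/s².
The Hohmann ellipse has a_t = (r₁ + r₂)/2 = 24945 km.
The apoapsis of the transfer ellipse is at r = 43000 km.
From the vis-viva equation, v = √[μ(2/r − 1/a_t)] = 1.603 km/s.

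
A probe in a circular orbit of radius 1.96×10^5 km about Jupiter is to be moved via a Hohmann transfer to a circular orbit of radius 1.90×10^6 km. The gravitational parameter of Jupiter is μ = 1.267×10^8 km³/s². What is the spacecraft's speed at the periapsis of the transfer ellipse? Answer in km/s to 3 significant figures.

v = 34.2 km/s

The Hohmann ellipse has a_t = (r₁ + r₂)/2 = 1.048×10^6 km.
The periapsis of the transfer ellipse is at r = 1.960×10^5 km.
Vis-viva: v = √[μ(2/r − 1/a_t)] = √[1.267×10^8 × (2/1.960×10^5 − 1/1.048×10^6)] = 34.23 km/s.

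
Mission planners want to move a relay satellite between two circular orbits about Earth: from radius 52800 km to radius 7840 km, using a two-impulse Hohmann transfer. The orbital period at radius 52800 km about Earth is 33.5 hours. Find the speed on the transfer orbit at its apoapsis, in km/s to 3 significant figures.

From Kepler's third law T² = 4π²r³/μ at r = 52800 km, T = 33.5 hours = 33.5 × 3600 s = 1.206×10^5 s: μ = 4π²r³/T² = 3.99546×10^5 km³/s².
The Hohmann ellipse has a_t = (r₁ + r₂)/2 = 30320 km.
At apoapsis, r = 52800 km.
From the vis-viva equation, v = √[μ(2/r − 1/a_t)] = 1.399 km/s.

v = 1.40 km/s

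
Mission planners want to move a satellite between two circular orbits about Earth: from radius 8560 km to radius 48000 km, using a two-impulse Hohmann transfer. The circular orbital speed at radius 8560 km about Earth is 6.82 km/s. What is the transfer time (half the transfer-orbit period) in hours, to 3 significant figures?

From the circular-orbit relation v² = μ/r at r = 8560 km: μ = v²r = (6.82)² × 8560 = 3.98146×10^5 km³/s².
Semi-major axis of the transfer orbit: a_t = (8560 + 48000)/2 = 28280 km.
Half the transfer-orbit period gives t = π√(a_t³/μ) = 23680 s.
Converting: 23680 s ÷ 3600 s/hour = 6.58 hours.

t = 6.58 hours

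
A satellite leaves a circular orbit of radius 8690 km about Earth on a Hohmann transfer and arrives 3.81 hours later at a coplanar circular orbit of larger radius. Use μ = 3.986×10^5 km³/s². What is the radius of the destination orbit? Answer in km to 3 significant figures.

r₂ = 30600 km

Transfer time t = 3.81 hours = 13716 s, and t = π√(a_t³/μ).
So a_t = (μ t²/π²)^(1/3) = (3.986×10^5 × (13716)² / π²)^(1/3) = 19659 km.
Since a_t = (r₁ + r₂)/2, r₂ = 2a_t − r₁ = 2×19659 − 8690 = 30628 km.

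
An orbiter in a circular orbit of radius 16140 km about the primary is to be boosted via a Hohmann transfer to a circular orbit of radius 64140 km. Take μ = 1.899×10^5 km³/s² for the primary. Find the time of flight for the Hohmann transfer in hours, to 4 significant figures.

t = 16.10 hours

Transfer-ellipse semi-major axis a_t = (r₁ + r₂)/2 = (16140 + 64140)/2 = 40140 km.
Transfer time t = π√(a_t³/μ) = π√((40140)³ / 1.899×10^5) = 57977 s.
Converting: 57977 s ÷ 3600 s/hour = 16.10 hours.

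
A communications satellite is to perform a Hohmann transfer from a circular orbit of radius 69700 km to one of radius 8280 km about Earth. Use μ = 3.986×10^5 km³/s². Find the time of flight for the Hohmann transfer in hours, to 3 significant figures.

t = 10.6 hours

The Hohmann ellipse has a_t = (r₁ + r₂)/2 = 38990 km.
Transfer time t = π√(a_t³/μ) = π√((38990)³ / 3.986×10^5) = 38310 s.
Converting: 38310 s ÷ 3600 s/hour = 10.6 hours.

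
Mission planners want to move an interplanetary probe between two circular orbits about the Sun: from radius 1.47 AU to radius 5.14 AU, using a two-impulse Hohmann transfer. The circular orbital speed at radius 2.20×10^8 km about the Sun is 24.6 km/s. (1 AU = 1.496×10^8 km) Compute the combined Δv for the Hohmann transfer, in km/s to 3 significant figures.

From the circular-orbit relation v² = μ/r at r = 2.20×10^8 km: μ = v²r = (24.6)² × 2.20×10^8 = 1.33135×10^11 km³/s².
In km: r₁ = 1.47 × 1.496×10^8 = 2.19912×10^8 km; r₂ = 5.14 × 1.496×10^8 = 7.68944×10^8 km.
Semi-major axis of the transfer orbit: a_t = (2.19912×10^8 + 7.68944×10^8)/2 = 4.94428×10^8 km.
Circular speed at r₁: v₁ = √(μ/r₁) = √(1.33135×10^11/2.19912×10^8) = 24.605 km/s.
Transfer-orbit speed at r₁ (v² = μ(2/r − 1/a)): v_p = √[μ(2/r₁ − 1/a_t)] = 30.684 km/s.
First burn Δv₁ = |v_p − v₁| = 6.079 km/s.
At r₂, v₂ = √(μ/r₂) = 13.1583 km/s.
Transfer-orbit speed at r₂: v_a = √[μ(2/r₂ − 1/a_t)] = 8.77550 km/s.
Second burn Δv₂ = |v₂ − v_a| = 4.383 km/s.
Total Δv = Δv₁ + Δv₂ = 10.46 km/s.

Δv = 10.5 km/s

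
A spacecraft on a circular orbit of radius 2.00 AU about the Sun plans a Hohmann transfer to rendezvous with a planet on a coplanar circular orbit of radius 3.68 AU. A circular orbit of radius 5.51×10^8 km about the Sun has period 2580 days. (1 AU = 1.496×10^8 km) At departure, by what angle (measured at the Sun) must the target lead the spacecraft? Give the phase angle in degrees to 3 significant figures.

From Kepler's third law T² = 4π²r³/μ at r = 5.51×10^8 km, T = 2580 days = 2580 × 86400 s = 2.22912×10^8 s: μ = 4π²r³/T² = 1.32907×10^11 km³/s².
In km: r₁ = 2.00 × 1.496×10^8 = 2.992×10^8 km; r₂ = 3.68 × 1.496×10^8 = 5.50528×10^8 km.
Semi-major axis of the transfer orbit: a_t = (2.992×10^8 + 5.50528×10^8)/2 = 4.24864×10^8 km.
Transfer time t = π√(a_t³/μ) = 7.547×10^7 s.
Target angular speed ω₂ = √(μ/r₂³) = 2.822×10^-8 rad/s.
Angle swept by the target during transfer: ω₂·t = 2.130 rad = 122.0°.
Arrival is 180° from departure on the ellipse, so φ = 180° − 122.0° = 58.0°.

φ = 58.0°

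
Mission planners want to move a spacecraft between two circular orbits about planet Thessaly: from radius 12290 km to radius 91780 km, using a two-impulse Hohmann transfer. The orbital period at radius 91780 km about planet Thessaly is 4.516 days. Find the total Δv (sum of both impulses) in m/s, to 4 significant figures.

Δv = 2085 m/s

From Kepler's third law T² = 4π²r³/μ at r = 91780 km, T = 4.516 days = 4.516 × 86400 s = 3.901824×10^5 s: μ = 4π²r³/T² = 2.00479×10^5 km³/s².
Transfer-ellipse semi-major axis a_t = (r₁ + r₂)/2 = (12290 + 91780)/2 = 52035 km.
Circular speed at r₁: v₁ = √(μ/r₁) = √(2.00479×10^5/12290) = 4.039 km/s.
Transfer-orbit speed at r₁ (v² = μ(2/r − 1/a)): v_p = √[μ(2/r₁ − 1/a_t)] = 5.364 km/s.
First burn Δv₁ = |v_p − v₁| = 1.325 km/s.
At r₂, v₂ = √(μ/r₂) = 1.478 km/s.
Transfer-orbit speed at r₂: v_a = √[μ(2/r₂ − 1/a_t)] = 0.7183 km/s.
Second burn Δv₂ = |v₂ − v_a| = 0.7597 km/s.
Total Δv = Δv₁ + Δv₂ = 2.085 km/s.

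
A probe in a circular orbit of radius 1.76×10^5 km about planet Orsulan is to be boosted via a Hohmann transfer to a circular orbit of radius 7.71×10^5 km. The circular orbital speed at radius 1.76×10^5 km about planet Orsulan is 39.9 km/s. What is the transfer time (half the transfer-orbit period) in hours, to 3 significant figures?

t = 17.0 hours

From the circular-orbit relation v² = μ/r at r = 1.76×10^5 km: μ = v²r = (39.9)² × 1.76×10^5 = 2.80194×10^8 km³/s².
The Hohmann ellipse has a_t = (r₁ + r₂)/2 = 4.735×10^5 km.
Half the transfer-orbit period gives t = π√(a_t³/μ) = 61150 s.
Converting: 61150 s ÷ 3600 s/hour = 17.0 hours.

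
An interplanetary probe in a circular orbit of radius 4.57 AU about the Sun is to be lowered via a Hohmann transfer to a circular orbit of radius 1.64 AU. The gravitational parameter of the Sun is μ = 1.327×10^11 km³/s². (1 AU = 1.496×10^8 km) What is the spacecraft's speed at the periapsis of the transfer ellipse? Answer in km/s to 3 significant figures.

v = 28.2 km/s

In km: r₁ = 4.57 × 1.496×10^8 = 6.83672×10^8 km; r₂ = 1.64 × 1.496×10^8 = 2.45344×10^8 km.
The Hohmann ellipse has a_t = (r₁ + r₂)/2 = 4.64508×10^8 km.
At periapsis, r = 2.45344×10^8 km.
From the vis-viva equation, v = √[μ(2/r − 1/a_t)] = 28.21 km/s.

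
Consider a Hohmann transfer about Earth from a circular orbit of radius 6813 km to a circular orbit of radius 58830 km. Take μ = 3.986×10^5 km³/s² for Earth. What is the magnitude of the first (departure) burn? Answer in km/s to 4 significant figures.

Transfer-ellipse semi-major axis a_t = (r₁ + r₂)/2 = (6813 + 58830)/2 = 32821.5 km.
On the circular orbit at r = 6813 km, v_c = √(μ/r) = 7.64891 km/s.
Vis-viva on the transfer ellipse at r = 6813 km gives v_t = √[μ(2/r − 1/a_t)] = 10.2405 km/s.
Δv₁ = |v_t − v_c| = |10.2405 − 7.64891| = 2.592 km/s.

Δv₁ = 2.592 km/s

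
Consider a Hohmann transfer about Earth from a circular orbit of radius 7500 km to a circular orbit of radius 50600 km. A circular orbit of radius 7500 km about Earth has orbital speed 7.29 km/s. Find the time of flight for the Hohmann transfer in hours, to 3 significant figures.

t = 6.84 hours

From the circular-orbit relation v² = μ/r at r = 7500 km: μ = v²r = (7.29)² × 7500 = 3.98581×10^5 km³/s².
The Hohmann ellipse has a_t = (r₁ + r₂)/2 = 29050 km.
Half the transfer-orbit period gives t = π√(a_t³/μ) = 24640 s.
Converting: 24640 s ÷ 3600 s/hour = 6.84 hours.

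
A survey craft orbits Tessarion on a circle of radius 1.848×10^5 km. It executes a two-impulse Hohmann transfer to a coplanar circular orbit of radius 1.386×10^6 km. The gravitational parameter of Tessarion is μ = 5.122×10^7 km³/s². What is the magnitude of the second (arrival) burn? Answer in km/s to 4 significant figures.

Δv₂ = 3.130 km/s

Transfer-ellipse semi-major axis a_t = (r₁ + r₂)/2 = (1.848×10^5 + 1.386×10^6)/2 = 7.854×10^5 km.
Circular speed at r = 1.386×10^6 km: v_c = √(μ/r) = 6.079 km/s.
Vis-viva on the transfer ellipse at r = 1.386×10^6 km gives v_t = √[μ(2/r − 1/a_t)] = 2.949 km/s.
Δv₂ = |v_t − v_c| = |2.949 − 6.079| = 3.130 km/s.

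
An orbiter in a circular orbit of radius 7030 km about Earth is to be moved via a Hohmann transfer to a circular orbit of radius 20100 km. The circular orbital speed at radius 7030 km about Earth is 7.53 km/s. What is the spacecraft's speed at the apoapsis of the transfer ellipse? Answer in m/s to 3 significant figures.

From the circular-orbit relation v² = μ/r at r = 7030 km: μ = v²r = (7.53)² × 7030 = 3.98607×10^5 km³/s².
The Hohmann ellipse has a_t = (r₁ + r₂)/2 = 13565 km.
At apoapsis, r = 20100 km.
From the vis-viva equation, v = √[μ(2/r − 1/a_t)] = 3.206 km/s.

v = 3210 m/s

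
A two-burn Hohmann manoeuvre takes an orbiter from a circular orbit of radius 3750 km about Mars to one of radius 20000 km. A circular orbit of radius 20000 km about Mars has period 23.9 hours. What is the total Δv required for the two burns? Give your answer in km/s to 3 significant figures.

From Kepler's third law T² = 4π²r³/μ at r = 20000 km, T = 23.9 hours = 23.9 × 3600 s = 86040 s: μ = 4π²r³/T² = 42662.8 km³/s².
Transfer-ellipse semi-major axis a_t = (r₁ + r₂)/2 = (3750 + 20000)/2 = 11875 km.
Circular speed at r₁: v₁ = √(μ/r₁) = √(42662.8/3750) = 3.373 km/s.
Transfer-orbit speed at r₁ (vis-viva equation): v_p = √[μ(2/r₁ − 1/a_t)] = 4.377 km/s.
First burn Δv₁ = |v_p − v₁| = 1.004 km/s.
Circular speed at r₂: v₂ = √(μ/r₂) = 1.46053 km/s.
Transfer-orbit speed at r₂: v_a = √[μ(2/r₂ − 1/a_t)] = 0.820745 km/s.
Second burn Δv₂ = |v₂ − v_a| = 0.6398 km/s.
Total Δv = Δv₁ + Δv₂ = 1.644 km/s.

Δv = 1.64 km/s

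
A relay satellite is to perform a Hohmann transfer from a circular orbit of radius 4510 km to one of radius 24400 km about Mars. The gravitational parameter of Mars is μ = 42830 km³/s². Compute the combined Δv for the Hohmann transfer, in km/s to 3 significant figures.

The Hohmann ellipse has a_t = (r₁ + r₂)/2 = 14455 km.
Circular speed at r₁: v₁ = √(μ/r₁) = √(42830/4510) = 3.0817 km/s.
On the transfer ellipse at r₁, v² = μ(2/r − 1/a) gives v_p = √[μ(2/r₁ − 1/a_t)] = 4.0038 km/s.
First burn Δv₁ = |v_p − v₁| = 0.9221 km/s.
Circular speed at r₂: v₂ = √(μ/r₂) = 1.32489 km/s.
Transfer-orbit speed at r₂: v_a = √[μ(2/r₂ − 1/a_t)] = 0.740045 km/s.
Second burn Δv₂ = |v₂ − v_a| = 0.5848 km/s.
Δv = Δv₁ + Δv₂ = 0.9221 + 0.5848 = 1.507 km/s.

Δv = 1.51 km/s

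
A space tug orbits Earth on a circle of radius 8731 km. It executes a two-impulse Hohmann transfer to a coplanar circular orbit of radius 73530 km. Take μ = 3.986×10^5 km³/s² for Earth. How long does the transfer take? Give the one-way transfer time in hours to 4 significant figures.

Transfer-ellipse semi-major axis a_t = (r₁ + r₂)/2 = (8731 + 73530)/2 = 41130.5 km.
Half the transfer-orbit period gives t = π√(a_t³/μ) = 41510 s.
Converting: 41510 s ÷ 3600 s/hour = 11.53 hours.

t = 11.53 hours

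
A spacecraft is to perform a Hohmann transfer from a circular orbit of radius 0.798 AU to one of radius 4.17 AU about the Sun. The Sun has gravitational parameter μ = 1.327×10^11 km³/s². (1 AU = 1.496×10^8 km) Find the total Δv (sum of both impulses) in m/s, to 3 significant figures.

Δv = 16200 m/s

In km: r₁ = 0.798 × 1.496×10^8 = 1.193808×10^8 km; r₂ = 4.17 × 1.496×10^8 = 6.23832×10^8 km.
The Hohmann ellipse has a_t = (r₁ + r₂)/2 = 3.716064×10^8 km.
Circular speed at r₁: v₁ = √(μ/r₁) = √(1.327×10^11/1.193808×10^8) = 33.3402 km/s.
On the transfer ellipse at r₁, v² = μ(2/r − 1/a) gives v_p = √[μ(2/r₁ − 1/a_t)] = 43.1977 km/s.
First burn Δv₁ = |v_p − v₁| = 9.8575 km/s.
At r₂, v₂ = √(μ/r₂) = 14.5848 km/s.
Transfer-orbit speed at r₂: v_a = √[μ(2/r₂ − 1/a_t)] = 8.26661 km/s.
Second burn Δv₂ = |v₂ − v_a| = 6.3182 km/s.
Δv = Δv₁ + Δv₂ = 9.8575 + 6.3182 = 16.18 km/s.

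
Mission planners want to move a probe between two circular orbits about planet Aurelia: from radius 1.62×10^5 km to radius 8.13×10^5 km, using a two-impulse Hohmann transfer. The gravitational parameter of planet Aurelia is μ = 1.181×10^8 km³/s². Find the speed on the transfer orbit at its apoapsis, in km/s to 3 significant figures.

v = 6.95 km/s

The Hohmann ellipse has a_t = (r₁ + r₂)/2 = 4.875×10^5 km.
At apoapsis, r = 8.130×10^5 km.
Applying v² = μ(2/r − 1/a_t): v = 6.948 km/s.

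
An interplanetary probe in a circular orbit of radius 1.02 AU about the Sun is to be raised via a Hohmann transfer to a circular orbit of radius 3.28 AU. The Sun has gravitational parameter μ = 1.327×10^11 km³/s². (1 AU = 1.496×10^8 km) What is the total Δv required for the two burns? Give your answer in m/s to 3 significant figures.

In km: r₁ = 1.02 × 1.496×10^8 = 1.52592×10^8 km; r₂ = 3.28 × 1.496×10^8 = 4.90688×10^8 km.
Transfer-ellipse semi-major axis a_t = (r₁ + r₂)/2 = (1.52592×10^8 + 4.90688×10^8)/2 = 3.2164×10^8 km.
Circular speed at r₁: v₁ = √(μ/r₁) = √(1.327×10^11/1.52592×10^8) = 29.490 km/s.
On the transfer ellipse at r₁, v² = μ(2/r − 1/a) gives v_p = √[μ(2/r₁ − 1/a_t)] = 36.424 km/s.
First burn Δv₁ = |v_p − v₁| = 6.934 km/s.
At r₂, v₂ = √(μ/r₂) = 16.445 km/s.
Transfer-orbit speed at r₂: v_a = √[μ(2/r₂ − 1/a_t)] = 11.327 km/s.
Second burn Δv₂ = |v₂ − v_a| = 5.118 km/s.
Total Δv = Δv₁ + Δv₂ = 12.05 km/s.

Δv = 12100 m/s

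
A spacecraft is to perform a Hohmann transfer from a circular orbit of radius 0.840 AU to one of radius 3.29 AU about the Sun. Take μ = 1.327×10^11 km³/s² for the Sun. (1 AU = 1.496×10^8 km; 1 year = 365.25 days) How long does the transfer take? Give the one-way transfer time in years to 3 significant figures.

t = 1.48 years

In km: r₁ = 0.840 × 1.496×10^8 = 1.25664×10^8 km; r₂ = 3.29 × 1.496×10^8 = 4.92184×10^8 km.
The Hohmann ellipse has a_t = (r₁ + r₂)/2 = 3.08924×10^8 km.
Transfer time t = π√(a_t³/μ) = π√((3.08924×10^8)³ / 1.327×10^11) = 4.683×10^7 s.
Converting: 4.683×10^7 s ÷ 3.15576×10^7 s/year (365.25 × 86400) = 1.48 years.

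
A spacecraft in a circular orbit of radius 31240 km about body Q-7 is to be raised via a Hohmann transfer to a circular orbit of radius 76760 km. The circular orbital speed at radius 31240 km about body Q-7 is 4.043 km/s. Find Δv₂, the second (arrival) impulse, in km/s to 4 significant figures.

Δv₂ = 0.6175 km/s

From the circular-orbit relation v² = μ/r at r = 31240 km: μ = v²r = (4.043)² × 31240 = 5.10644×10^5 km³/s².
Transfer-ellipse semi-major axis a_t = (r₁ + r₂)/2 = (31240 + 76760)/2 = 54000 km.
Circular speed at r = 76760 km: v_c = √(μ/r) = 2.57924 km/s.
Vis-viva on the transfer ellipse at r = 76760 km gives v_t = √[μ(2/r − 1/a_t)] = 1.96178 km/s.
Δv₂ = |v_t − v_c| = |1.96178 − 2.57924| = 0.6175 km/s.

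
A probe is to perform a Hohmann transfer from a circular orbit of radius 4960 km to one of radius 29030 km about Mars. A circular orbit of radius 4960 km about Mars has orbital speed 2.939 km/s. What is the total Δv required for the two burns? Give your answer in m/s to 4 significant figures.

Δv = 1461 m/s

From the circular-orbit relation v² = μ/r at r = 4960 km: μ = v²r = (2.939)² × 4960 = 42843.1 km³/s².
The Hohmann ellipse has a_t = (r₁ + r₂)/2 = 16995 km.
Circular speed at r₁: v₁ = √(μ/r₁) = √(42843.1/4960) = 2.9390 km/s.
On the transfer ellipse at r₁, v² = μ(2/r − 1/a) gives v_p = √[μ(2/r₁ − 1/a_t)] = 3.8412 km/s.
First burn Δv₁ = |v_p − v₁| = 0.9022 km/s.
Circular speed at r₂: v₂ = √(μ/r₂) = 1.2148 km/s.
Transfer-orbit speed at r₂: v_a = √[μ(2/r₂ − 1/a_t)] = 0.65629 km/s.
Second burn Δv₂ = |v₂ − v_a| = 0.5585 km/s.
Total Δv = Δv₁ + Δv₂ = 1.461 km/s.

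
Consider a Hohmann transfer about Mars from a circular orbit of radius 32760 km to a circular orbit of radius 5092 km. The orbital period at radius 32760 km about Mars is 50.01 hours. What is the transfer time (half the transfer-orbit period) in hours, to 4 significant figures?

From Kepler's third law T² = 4π²r³/μ at r = 32760 km, T = 50.01 hours = 50.01 × 3600 s = 1.80036×10^5 s: μ = 4π²r³/T² = 42822.6 km³/s².
The Hohmann ellipse has a_t = (r₁ + r₂)/2 = 18926 km.
Transfer time t = π√(a_t³/μ) = π√((18926)³ / 42822.6) = 39530 s.
Converting: 39530 s ÷ 3600 s/hour = 10.98 hours.

t = 10.98 hours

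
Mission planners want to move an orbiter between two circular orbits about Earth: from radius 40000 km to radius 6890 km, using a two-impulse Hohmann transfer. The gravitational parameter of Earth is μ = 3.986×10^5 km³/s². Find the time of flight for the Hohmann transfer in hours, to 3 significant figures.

The Hohmann ellipse has a_t = (r₁ + r₂)/2 = 23445 km.
Half the transfer-orbit period gives t = π√(a_t³/μ) = 17860 s.
Converting: 17860 s ÷ 3600 s/hour = 4.96 hours.

t = 4.96 hours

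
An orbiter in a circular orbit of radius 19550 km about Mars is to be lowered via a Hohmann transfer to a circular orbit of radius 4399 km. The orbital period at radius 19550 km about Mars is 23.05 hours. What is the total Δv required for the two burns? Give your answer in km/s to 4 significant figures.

Δv = 1.450 km/s

From Kepler's third law T² = 4π²r³/μ at r = 19550 km, T = 23.05 hours = 23.05 × 3600 s = 82980 s: μ = 4π²r³/T² = 42840.4 km³/s².
The Hohmann ellipse has a_t = (r₁ + r₂)/2 = 11974.5 km.
Circular speed at r₁: v₁ = √(μ/r₁) = √(42840.4/19550) = 1.4803 km/s.
Transfer-orbit speed at r₁ (vis-viva equation): v_a = √[μ(2/r₁ − 1/a_t)] = 0.89723 km/s.
First burn Δv₁ = |v_a − v₁| = 0.5831 km/s.
Circular speed at r₂: v₂ = √(μ/r₂) = 3.12068 km/s.
Transfer-orbit speed at r₂: v_p = √[μ(2/r₂ − 1/a_t)] = 3.98744 km/s.
Second burn Δv₂ = |v₂ − v_p| = 0.8668 km/s.
Δv = Δv₁ + Δv₂ = 0.5831 + 0.8668 = 1.450 km/s.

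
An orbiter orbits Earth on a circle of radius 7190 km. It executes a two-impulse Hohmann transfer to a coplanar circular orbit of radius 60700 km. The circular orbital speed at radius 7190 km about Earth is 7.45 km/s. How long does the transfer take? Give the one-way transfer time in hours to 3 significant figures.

From the circular-orbit relation v² = μ/r at r = 7190 km: μ = v²r = (7.45)² × 7190 = 3.99063×10^5 km³/s².
Semi-major axis of the transfer orbit: a_t = (7190 + 60700)/2 = 33945 km.
Transfer time t = π√(a_t³/μ) = π√((33945)³ / 3.99063×10^5) = 31100 s.
Converting: 31100 s ÷ 3600 s/hour = 8.64 hours.

t = 8.64 hours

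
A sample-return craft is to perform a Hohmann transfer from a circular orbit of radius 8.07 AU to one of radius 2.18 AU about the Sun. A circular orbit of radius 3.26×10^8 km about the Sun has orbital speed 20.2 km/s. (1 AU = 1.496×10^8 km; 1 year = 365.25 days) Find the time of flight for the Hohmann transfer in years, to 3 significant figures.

From the circular-orbit relation v² = μ/r at r = 3.26×10^8 km: μ = v²r = (20.2)² × 3.26×10^8 = 1.33021×10^11 km³/s².
In km: r₁ = 8.07 × 1.496×10^8 = 1.207272×10^9 km; r₂ = 2.18 × 1.496×10^8 = 3.26128×10^8 km.
The Hohmann ellipse has a_t = (r₁ + r₂)/2 = 7.667×10^8 km.
By Kepler's third law the transfer-orbit period is T = 2π√(a_t³/μ), so t = T/2 = 1.8286×10^8 s.
Converting: 1.8286×10^8 s ÷ 3.15576×10^7 s/year (365.25 × 86400) = 5.79 years.

t = 5.79 years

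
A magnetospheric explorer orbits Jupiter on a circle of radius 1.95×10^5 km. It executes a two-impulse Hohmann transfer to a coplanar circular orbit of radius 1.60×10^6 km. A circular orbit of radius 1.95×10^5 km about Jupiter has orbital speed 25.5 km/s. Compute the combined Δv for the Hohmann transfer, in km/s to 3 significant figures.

Δv = 13.3 km/s

From the circular-orbit relation v² = μ/r at r = 1.95×10^5 km: μ = v²r = (25.5)² × 1.95×10^5 = 1.26799×10^8 km³/s².
Transfer-ellipse semi-major axis a_t = (r₁ + r₂)/2 = (1.950×10^5 + 1.600×10^6)/2 = 8.975×10^5 km.
Circular speed at r₁: v₁ = √(μ/r₁) = √(1.26799×10^8/1.950×10^5) = 25.500 km/s.
On the transfer ellipse at r₁, vis-viva gives v_p = √[μ(2/r₁ − 1/a_t)] = 34.047 km/s.
First burn Δv₁ = |v_p − v₁| = 8.547 km/s.
Circular speed at r₂: v₂ = √(μ/r₂) = 8.9022 km/s.
Transfer-orbit speed at r₂: v_a = √[μ(2/r₂ − 1/a_t)] = 4.1495 km/s.
Second burn Δv₂ = |v₂ − v_a| = 4.753 km/s.
Δv = Δv₁ + Δv₂ = 8.547 + 4.753 = 13.30 km/s.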